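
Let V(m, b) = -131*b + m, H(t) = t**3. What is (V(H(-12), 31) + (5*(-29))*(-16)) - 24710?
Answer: -28179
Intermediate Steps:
V(m, b) = m - 131*b
(V(H(-12), 31) + (5*(-29))*(-16)) - 24710 = (((-12)**3 - 131*31) + (5*(-29))*(-16)) - 24710 = ((-1728 - 4061) - 145*(-16)) - 24710 = (-5789 + 2320) - 24710 = -3469 - 24710 = -28179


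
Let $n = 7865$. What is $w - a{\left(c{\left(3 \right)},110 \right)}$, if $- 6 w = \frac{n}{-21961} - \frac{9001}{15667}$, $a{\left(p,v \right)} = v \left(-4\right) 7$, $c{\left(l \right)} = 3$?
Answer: $\frac{1059767481946}{344062987} \approx 3080.2$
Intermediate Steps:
$a{\left(p,v \right)} = - 28 v$ ($a{\left(p,v \right)} = - 4 v 7 = - 28 v$)
$w = \frac{53481986}{344062987}$ ($w = - \frac{\frac{7865}{-21961} - \frac{9001}{15667}}{6} = - \frac{7865 \left(- \frac{1}{21961}\right) - \frac{9001}{15667}}{6} = - \frac{- \frac{7865}{21961} - \frac{9001}{15667}}{6} = \left(- \frac{1}{6}\right) \left(- \frac{320891916}{344062987}\right) = \frac{53481986}{344062987} \approx 0.15544$)
$w - a{\left(c{\left(3 \right)},110 \right)} = \frac{53481986}{344062987} - \left(-28\right) 110 = \frac{53481986}{344062987} - -3080 = \frac{53481986}{344062987} + 3080 = \frac{1059767481946}{344062987}$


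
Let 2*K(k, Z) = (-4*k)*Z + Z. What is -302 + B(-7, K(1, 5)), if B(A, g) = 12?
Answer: -290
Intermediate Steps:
K(k, Z) = Z/2 - 2*Z*k (K(k, Z) = ((-4*k)*Z + Z)/2 = (-4*Z*k + Z)/2 = (Z - 4*Z*k)/2 = Z/2 - 2*Z*k)
-302 + B(-7, K(1, 5)) = -302 + 12 = -290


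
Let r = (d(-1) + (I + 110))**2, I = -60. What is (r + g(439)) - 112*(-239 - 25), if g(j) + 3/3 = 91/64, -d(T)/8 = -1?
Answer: 2107675/64 ≈ 32932.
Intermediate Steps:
d(T) = 8 (d(T) = -8*(-1) = 8)
r = 3364 (r = (8 + (-60 + 110))**2 = (8 + 50)**2 = 58**2 = 3364)
g(j) = 27/64 (g(j) = -1 + 91/64 = 27/64)
(r + g(439)) - 112*(-239 - 25) = (3364 + 27/64) - 112*(-239 - 25) = 215323/64 - 112*(-264) = 215323/64 + 29568 = 2107675/64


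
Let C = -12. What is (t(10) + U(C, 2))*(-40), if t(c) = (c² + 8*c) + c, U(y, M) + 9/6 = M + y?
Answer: -7140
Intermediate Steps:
U(y, M) = -3/2 + M + y (U(y, M) = -3/2 + (M + y) = -3/2 + M + y)
t(c) = c² + 9*c
(t(10) + U(C, 2))*(-40) = (10*(9 + 10) + (-3/2 + 2 - 12))*(-40) = (10*19 - 23/2)*(-40) = (190 - 23/2)*(-40) = (357/2)*(-40) = -7140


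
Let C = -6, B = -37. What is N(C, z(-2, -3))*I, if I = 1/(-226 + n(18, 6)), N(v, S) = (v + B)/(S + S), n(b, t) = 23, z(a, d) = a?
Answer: -43/812 ≈ -0.052956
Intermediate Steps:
N(v, S) = (-37 + v)/(2*S) (N(v, S) = (v - 37)/(S + S) = (-37 + v)/((2*S)) = (-37 + v)*(1/(2*S)) = (-37 + v)/(2*S))
I = -1/203 (I = 1/(-226 + 23) = 1/(-203) = -1/203 ≈ -0.0049261)
N(C, z(-2, -3))*I = ((½)*(-37 - 6)/(-2))*(-1/203) = ((½)*(-½)*(-43))*(-1/203) = (43/4)*(-1/203) = -43/812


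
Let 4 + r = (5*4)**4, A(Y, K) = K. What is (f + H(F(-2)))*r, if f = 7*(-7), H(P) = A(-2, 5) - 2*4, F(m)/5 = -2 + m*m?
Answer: -8319792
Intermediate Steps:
F(m) = -10 + 5*m**2 (F(m) = 5*(-2 + m*m) = 5*(-2 + m**2) = -10 + 5*m**2)
H(P) = -3 (H(P) = 5 - 2*4 = 5 - 8 = -3)
r = 159996 (r = -4 + (5*4)**4 = -4 + 20**4 = -4 + 160000 = 159996)
f = -49
(f + H(F(-2)))*r = (-49 - 3)*159996 = -52*159996 = -8319792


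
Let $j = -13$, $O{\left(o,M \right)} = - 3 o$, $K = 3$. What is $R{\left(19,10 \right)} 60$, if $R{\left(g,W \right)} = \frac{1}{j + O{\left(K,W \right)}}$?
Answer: $- \frac{30}{11} \approx -2.7273$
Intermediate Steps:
$R{\left(g,W \right)} = - \frac{1}{22}$ ($R{\left(g,W \right)} = \frac{1}{-13 - 9} = \frac{1}{-22} = - \frac{1}{22}$)
$R{\left(19,10 \right)} 60 = \left(- \frac{1}{22}\right) 60 = - \frac{30}{11}$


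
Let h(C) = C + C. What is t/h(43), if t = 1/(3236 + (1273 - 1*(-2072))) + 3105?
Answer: 10217003/282983 ≈ 36.105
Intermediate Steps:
h(C) = 2*C
t = 20434006/6581 (t = 1/(3236 + (1273 + 2072)) + 3105 = 1/(3236 + 3345) + 3105 = 1/6581 + 3105 = 20434006/6581 ≈ 3105.0)
t/h(43) = 20434006/(6581*((2*43))) = (20434006/6581)/86 = (20434006/6581)*(1/86) = 10217003/282983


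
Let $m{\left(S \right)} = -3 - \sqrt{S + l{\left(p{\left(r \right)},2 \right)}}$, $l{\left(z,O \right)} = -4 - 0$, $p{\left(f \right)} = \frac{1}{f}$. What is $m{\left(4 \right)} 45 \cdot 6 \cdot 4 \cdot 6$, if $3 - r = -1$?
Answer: $-19440$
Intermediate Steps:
$r = 4$ ($r = 3 - -1 = 3 + 1 = 4$)
$l{\left(z,O \right)} = -4$ ($l{\left(z,O \right)} = -4 + 0 = -4$)
$m{\left(S \right)} = -3 - \sqrt{-4 + S}$ ($m{\left(S \right)} = -3 - \sqrt{S - 4} = -3 - \sqrt{-4 + S}$)
$m{\left(4 \right)} 45 \cdot 6 \cdot 4 \cdot 6 = \left(-3 - \sqrt{-4 + 4}\right) 45 \cdot 6 \cdot 4 \cdot 6 = \left(-3 - \sqrt{0}\right) 45 \cdot 24 \cdot 6 = \left(-3 - 0\right) 45 \cdot 144 = \left(-3 + 0\right) 45 \cdot 144 = \left(-3\right) 45 \cdot 144 = \left(-135\right) 144 = -19440$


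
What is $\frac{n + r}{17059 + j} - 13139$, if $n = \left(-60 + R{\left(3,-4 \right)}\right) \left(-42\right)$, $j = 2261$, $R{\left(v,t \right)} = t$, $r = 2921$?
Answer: $- \frac{253839871}{19320} \approx -13139.0$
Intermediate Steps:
$n = 2688$ ($n = \left(-60 - 4\right) \left(-42\right) = \left(-64\right) \left(-42\right) = 2688$)
$\frac{n + r}{17059 + j} - 13139 = \frac{2688 + 2921}{17059 + 2261} - 13139 = \frac{5609}{19320} - 13139 = - \frac{253839871}{19320}$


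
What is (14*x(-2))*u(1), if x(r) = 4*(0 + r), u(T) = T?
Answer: -112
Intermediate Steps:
x(r) = 4*r
(14*x(-2))*u(1) = (14*(4*(-2)))*1 = (14*(-8))*1 = -112*1 = -112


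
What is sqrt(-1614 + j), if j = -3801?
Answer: 19*I*sqrt(15) ≈ 73.587*I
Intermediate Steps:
sqrt(-1614 + j) = sqrt(-1614 - 3801) = sqrt(-5415) = 19*I*sqrt(15)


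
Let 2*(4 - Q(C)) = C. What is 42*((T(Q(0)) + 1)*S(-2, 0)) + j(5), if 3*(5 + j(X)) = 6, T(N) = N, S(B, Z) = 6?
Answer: 1257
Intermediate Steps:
Q(C) = 4 - C/2
j(X) = -3 (j(X) = -5 + (1/3)*6 = -5 + 2 = -3)
42*((T(Q(0)) + 1)*S(-2, 0)) + j(5) = 42*(((4 - 1/2*0) + 1)*6) - 3 = 42*(((4 + 0) + 1)*6) - 3 = 42*((4 + 1)*6) - 3 = 42*(5*6) - 3 = 42*30 - 3 = 1260 - 3 = 1257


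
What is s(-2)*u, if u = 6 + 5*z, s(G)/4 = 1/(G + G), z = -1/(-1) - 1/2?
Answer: -17/2 ≈ -8.5000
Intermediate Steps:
z = 1/2 (z = -1*(-1) - 1*1/2 = 1 - 1/2 = 1/2 ≈ 0.50000)
s(G) = 2/G (s(G) = 4/(G + G) = 4/((2*G)) = 4*(1/(2*G)) = 2/G)
u = 17/2 (u = 6 + 5*(1/2) = 6 + 5/2 = 17/2 ≈ 8.5000)
s(-2)*u = (2/(-2))*(17/2) = (2*(-1/2))*(17/2) = -1*17/2 = -17/2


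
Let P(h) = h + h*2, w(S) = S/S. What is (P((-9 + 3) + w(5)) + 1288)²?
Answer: 1620529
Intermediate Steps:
w(S) = 1
P(h) = 3*h (P(h) = h + 2*h = 3*h)
(P((-9 + 3) + w(5)) + 1288)² = (3*((-9 + 3) + 1) + 1288)² = (3*(-6 + 1) + 1288)² = (3*(-5) + 1288)² = (-15 + 1288)² = 1273² = 1620529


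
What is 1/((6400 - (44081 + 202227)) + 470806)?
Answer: 1/230898 ≈ 4.3309e-6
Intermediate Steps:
1/((6400 - (44081 + 202227)) + 470806) = 1/((6400 - 1*246308) + 470806) = 1/((6400 - 246308) + 470806) = 1/(-239908 + 470806) = 1/230898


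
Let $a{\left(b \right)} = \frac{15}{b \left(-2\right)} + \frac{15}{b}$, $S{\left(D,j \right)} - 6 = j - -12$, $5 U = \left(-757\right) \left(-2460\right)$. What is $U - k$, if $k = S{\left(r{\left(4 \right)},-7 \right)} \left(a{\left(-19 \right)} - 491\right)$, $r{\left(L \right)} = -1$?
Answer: $\frac{14358275}{38} \approx 3.7785 \cdot 10^{5}$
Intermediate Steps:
$U = 372444$ ($U = \frac{\left(-757\right) \left(-2460\right)}{5} = \frac{1}{5} \cdot 1862220 = 372444$)
$S{\left(D,j \right)} = 18 + j$ ($S{\left(D,j \right)} = 6 + \left(j - -12\right) = 6 + \left(j + 12\right) = 6 + \left(12 + j\right) = 18 + j$)
$a{\left(b \right)} = \frac{15}{2 b}$ ($a{\left(b \right)} = \frac{15}{\left(-2\right) b} + \frac{15}{b} = 15 \left(- \frac{1}{2 b}\right) + \frac{15}{b} = - \frac{15}{2 b} + \frac{15}{b} = \frac{15}{2 b}$)
$k = - \frac{205403}{38}$ ($k = \left(18 - 7\right) \left(\frac{15}{2 \left(-19\right)} - 491\right) = 11 \left(\frac{15}{2} \left(- \frac{1}{19}\right) - 491\right) = 11 \left(- \frac{15}{38} - 491\right) = 11 \left(- \frac{18673}{38}\right) = - \frac{205403}{38} \approx -5405.3$)
$U - k = 372444 - - \frac{205403}{38} = 372444 + \frac{205403}{38} = \frac{14358275}{38}$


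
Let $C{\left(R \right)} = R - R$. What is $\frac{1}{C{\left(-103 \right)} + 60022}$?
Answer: $\frac{1}{60022} \approx 1.6661 \cdot 10^{-5}$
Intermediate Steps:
$C{\left(R \right)} = 0$
$\frac{1}{C{\left(-103 \right)} + 60022} = \frac{1}{0 + 60022} = \frac{1}{60022}$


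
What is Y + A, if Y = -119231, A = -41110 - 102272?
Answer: -262613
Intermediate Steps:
A = -143382
Y + A = -119231 - 143382 = -262613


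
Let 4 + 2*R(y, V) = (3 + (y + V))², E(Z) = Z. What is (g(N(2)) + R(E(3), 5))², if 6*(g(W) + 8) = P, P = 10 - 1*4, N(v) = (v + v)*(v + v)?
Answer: 10609/4 ≈ 2652.3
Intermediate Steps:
N(v) = 4*v² (N(v) = (2*v)*(2*v) = 4*v²)
R(y, V) = -2 + (3 + V + y)²/2 (R(y, V) = -2 + (3 + (y + V))²/2 = -2 + (3 + (V + y))²/2 = -2 + (3 + V + y)²/2)
P = 6 (P = 10 - 4 = 6)
g(W) = -7 (g(W) = -8 + (⅙)*6 = -8 + 1 = -7)
(g(N(2)) + R(E(3), 5))² = (-7 + (-2 + (3 + 5 + 3)²/2))² = (-7 + (-2 + (½)*11²))² = (-7 + (-2 + (½)*121))² = (-7 + (-2 + 121/2))² = (-7 + 117/2)² = (103/2)² = 10609/4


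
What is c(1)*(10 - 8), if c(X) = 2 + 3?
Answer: 10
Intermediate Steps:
c(X) = 5
c(1)*(10 - 8) = 5*(10 - 8) = 5*2 = 10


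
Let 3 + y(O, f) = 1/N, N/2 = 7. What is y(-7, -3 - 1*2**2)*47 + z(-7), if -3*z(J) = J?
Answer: -5683/42 ≈ -135.31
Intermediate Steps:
z(J) = -J/3
N = 14 (N = 2*7 = 14)
y(O, f) = -41/14 (y(O, f) = -3 + 1/14 = -41/14)
y(-7, -3 - 1*2**2)*47 + z(-7) = -41/14*47 - 1/3*(-7) = -1927/14 + 7/3 = -5683/42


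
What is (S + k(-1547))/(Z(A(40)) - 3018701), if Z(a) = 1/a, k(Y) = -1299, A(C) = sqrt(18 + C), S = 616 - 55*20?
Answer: 312175945214/528528232189257 + 1783*sqrt(58)/528528232189257 ≈ 0.00059065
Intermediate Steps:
S = -484 (S = 616 - 1100 = -484)
(S + k(-1547))/(Z(A(40)) - 3018701) = (-484 - 1299)/(1/(sqrt(18 + 40)) - 3018701) = -1783/(1/(sqrt(58)) - 3018701) = -1783/(sqrt(58)/58 - 3018701) = -1783/(-3018701 + sqrt(58)/58)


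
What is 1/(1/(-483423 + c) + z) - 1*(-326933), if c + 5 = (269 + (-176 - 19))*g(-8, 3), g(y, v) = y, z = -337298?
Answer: 53374747441239593/163258977961 ≈ 3.2693e+5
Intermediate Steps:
c = -597 (c = -5 + (269 + (-176 - 19))*(-8) = -5 + (269 - 195)*(-8) = -5 + 74*(-8) = -5 - 592 = -597)
1/(1/(-483423 + c) + z) - 1*(-326933) = 1/(1/(-483423 - 597) - 337298) - 1*(-326933) = 1/(1/(-484020) - 337298) + 326933 = 1/(-1/484020 - 337298) + 326933 = 1/(-163258977961/484020) + 326933 = -484020/163258977961 + 326933 = 53374747441239593/163258977961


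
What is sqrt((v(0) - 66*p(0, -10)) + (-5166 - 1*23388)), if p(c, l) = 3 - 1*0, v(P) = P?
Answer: 4*I*sqrt(1797) ≈ 169.56*I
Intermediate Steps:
p(c, l) = 3 (p(c, l) = 3 + 0 = 3)
sqrt((v(0) - 66*p(0, -10)) + (-5166 - 1*23388)) = sqrt((0 - 66*3) + (-5166 - 1*23388)) = sqrt((0 - 198) + (-5166 - 23388)) = sqrt(-198 - 28554) = sqrt(-28752) = 4*I*sqrt(1797)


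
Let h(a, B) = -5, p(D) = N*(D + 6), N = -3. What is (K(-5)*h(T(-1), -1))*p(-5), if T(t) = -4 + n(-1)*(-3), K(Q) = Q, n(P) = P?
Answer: -75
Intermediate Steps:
p(D) = -18 - 3*D (p(D) = -3*(D + 6) = -3*(6 + D) = -18 - 3*D)
T(t) = -1 (T(t) = -4 - 1*(-3) = -4 + 3 = -1)
(K(-5)*h(T(-1), -1))*p(-5) = (-5*(-5))*(-18 - 3*(-5)) = 25*(-18 + 15) = 25*(-3) = -75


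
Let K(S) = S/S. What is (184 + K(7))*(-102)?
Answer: -18870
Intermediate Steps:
K(S) = 1
(184 + K(7))*(-102) = (184 + 1)*(-102) = 185*(-102) = -18870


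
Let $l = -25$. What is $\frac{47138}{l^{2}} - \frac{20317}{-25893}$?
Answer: $\frac{1233242359}{16183125} \approx 76.205$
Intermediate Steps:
$\frac{47138}{l^{2}} - \frac{20317}{-25893} = \frac{47138}{\left(-25\right)^{2}} - \frac{20317}{-25893} = \frac{47138}{625} - - \frac{20317}{25893} = 47138 \cdot \frac{1}{625} + \frac{20317}{25893} = \frac{47138}{625} + \frac{20317}{25893} = \frac{1233242359}{16183125}$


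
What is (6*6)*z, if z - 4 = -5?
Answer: -36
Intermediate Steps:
z = -1 (z = 4 - 5 = -1)
(6*6)*z = (6*6)*(-1) = 36*(-1) = -36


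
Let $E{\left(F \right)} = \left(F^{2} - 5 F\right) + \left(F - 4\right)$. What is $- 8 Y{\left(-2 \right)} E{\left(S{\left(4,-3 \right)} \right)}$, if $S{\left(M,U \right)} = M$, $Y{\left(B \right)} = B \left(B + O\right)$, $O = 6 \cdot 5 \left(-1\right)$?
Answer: $2048$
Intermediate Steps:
$O = -30$ ($O = 30 \left(-1\right) = -30$)
$Y{\left(B \right)} = B \left(-30 + B\right)$ ($Y{\left(B \right)} = B \left(B - 30\right) = B \left(-30 + B\right)$)
$E{\left(F \right)} = -4 + F^{2} - 4 F$ ($E{\left(F \right)} = \left(F^{2} - 5 F\right) + \left(F - 4\right) = \left(F^{2} - 5 F\right) + \left(-4 + F\right) = -4 + F^{2} - 4 F$)
$- 8 Y{\left(-2 \right)} E{\left(S{\left(4,-3 \right)} \right)} = - 8 \left(- 2 \left(-30 - 2\right)\right) \left(-4 + 4^{2} - 16\right) = - 8 \left(\left(-2\right) \left(-32\right)\right) \left(-4 + 16 - 16\right) = \left(-8\right) 64 \left(-4\right) = \left(-512\right) \left(-4\right) = 2048$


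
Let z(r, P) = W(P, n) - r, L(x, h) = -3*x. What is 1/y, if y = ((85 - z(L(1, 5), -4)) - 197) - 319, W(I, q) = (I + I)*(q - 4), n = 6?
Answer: -1/418 ≈ -0.0023923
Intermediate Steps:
W(I, q) = 2*I*(-4 + q) (W(I, q) = (2*I)*(-4 + q) = 2*I*(-4 + q))
z(r, P) = -r + 4*P (z(r, P) = 2*P*(-4 + 6) - r = 2*P*2 - r = 4*P - r = -r + 4*P)
y = -418 (y = ((85 - (-(-3) + 4*(-4))) - 197) - 319 = ((85 - (-1*(-3) - 16)) - 197) - 319 = ((85 - (3 - 16)) - 197) - 319 = ((85 - 1*(-13)) - 197) - 319 = ((85 + 13) - 197) - 319 = (98 - 197) - 319 = -99 - 319 = -418)
1/y = 1/(-418) = -1/418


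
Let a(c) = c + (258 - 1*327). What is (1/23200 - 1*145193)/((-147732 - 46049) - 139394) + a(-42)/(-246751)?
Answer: 832033208290849/1907301334660000 ≈ 0.43624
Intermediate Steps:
a(c) = -69 + c (a(c) = c + (258 - 327) = c - 69 = -69 + c)
(1/23200 - 1*145193)/((-147732 - 46049) - 139394) + a(-42)/(-246751) = (1/23200 - 1*145193)/((-147732 - 46049) - 139394) + (-69 - 42)/(-246751) = (1/23200 - 145193)/(-193781 - 139394) - 111*(-1/246751) = -3368477599/23200/(-333175) + 111/246751 = -3368477599/23200*(-1/333175) + 111/246751 = 3368477599/7729660000 + 111/246751 = 832033208290849/1907301334660000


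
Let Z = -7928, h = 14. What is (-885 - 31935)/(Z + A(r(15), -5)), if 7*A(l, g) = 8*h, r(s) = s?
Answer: 8205/1978 ≈ 4.1481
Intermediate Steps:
A(l, g) = 16 (A(l, g) = (8*14)/7 = (⅐)*112 = 16)
(-885 - 31935)/(Z + A(r(15), -5)) = (-885 - 31935)/(-7928 + 16) = -32820/(-7912) = -32820*(-1/7912) = 8205/1978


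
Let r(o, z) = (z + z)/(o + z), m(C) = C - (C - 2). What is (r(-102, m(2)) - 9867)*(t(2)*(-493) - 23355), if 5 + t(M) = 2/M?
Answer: 5274672908/25 ≈ 2.1099e+8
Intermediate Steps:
m(C) = 2 (m(C) = C - (-2 + C) = C + (2 - C) = 2)
t(M) = -5 + 2/M
r(o, z) = 2*z/(o + z) (r(o, z) = (2*z)/(o + z) = 2*z/(o + z))
(r(-102, m(2)) - 9867)*(t(2)*(-493) - 23355) = (2*2/(-102 + 2) - 9867)*((-5 + 2/2)*(-493) - 23355) = (2*2/(-100) - 9867)*((-5 + 2*(½))*(-493) - 23355) = (2*2*(-1/100) - 9867)*((-5 + 1)*(-493) - 23355) = (-1/25 - 9867)*(-4*(-493) - 23355) = -246676*(1972 - 23355)/25 = -246676/25*(-21383) = 5274672908/25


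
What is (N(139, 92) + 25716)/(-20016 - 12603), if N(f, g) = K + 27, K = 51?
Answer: -8598/10873 ≈ -0.79077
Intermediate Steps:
N(f, g) = 78 (N(f, g) = 51 + 27 = 78)
(N(139, 92) + 25716)/(-20016 - 12603) = (78 + 25716)/(-20016 - 12603) = 25794/(-32619) = 25794*(-1/32619) = -8598/10873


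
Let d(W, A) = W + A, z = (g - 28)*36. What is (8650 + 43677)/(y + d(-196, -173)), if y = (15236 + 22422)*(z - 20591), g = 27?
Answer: -52327/776771935 ≈ -6.7365e-5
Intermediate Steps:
z = -36 (z = (27 - 28)*36 = -1*36 = -36)
y = -776771566 (y = (15236 + 22422)*(-36 - 20591) = 37658*(-20627) = -776771566)
d(W, A) = A + W
(8650 + 43677)/(y + d(-196, -173)) = (8650 + 43677)/(-776771566 + (-173 - 196)) = 52327/(-776771566 - 369) = 52327/(-776771935) = 52327*(-1/776771935) = -52327/776771935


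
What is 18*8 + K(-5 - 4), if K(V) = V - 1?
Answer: 134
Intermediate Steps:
K(V) = -1 + V
18*8 + K(-5 - 4) = 18*8 + (-1 + (-5 - 4)) = 144 + (-1 - 9) = 144 - 10 = 134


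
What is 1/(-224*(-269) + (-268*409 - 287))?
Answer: -1/49643 ≈ -2.0144e-5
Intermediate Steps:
1/(-224*(-269) + (-268*409 - 287)) = 1/(60256 + (-109612 - 287)) = 1/(60256 - 109899) = 1/(-49643) = -1/49643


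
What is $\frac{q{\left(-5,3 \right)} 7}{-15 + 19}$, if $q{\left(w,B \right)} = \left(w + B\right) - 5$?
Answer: $- \frac{49}{4} \approx -12.25$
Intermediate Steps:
$q{\left(w,B \right)} = -5 + B + w$ ($q{\left(w,B \right)} = \left(B + w\right) - 5 = -5 + B + w$)
$\frac{q{\left(-5,3 \right)} 7}{-15 + 19} = \frac{\left(-5 + 3 - 5\right) 7}{-15 + 19} = \frac{\left(-7\right) 7}{4} = \left(-49\right) \frac{1}{4} = - \frac{49}{4}$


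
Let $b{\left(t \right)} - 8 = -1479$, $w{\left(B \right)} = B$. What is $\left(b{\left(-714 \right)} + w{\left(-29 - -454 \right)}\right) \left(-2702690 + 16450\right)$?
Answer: $2809807040$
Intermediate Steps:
$b{\left(t \right)} = -1471$ ($b{\left(t \right)} = 8 - 1479 = -1471$)
$\left(b{\left(-714 \right)} + w{\left(-29 - -454 \right)}\right) \left(-2702690 + 16450\right) = \left(-1471 - -425\right) \left(-2702690 + 16450\right) = \left(-1471 + \left(-29 + 454\right)\right) \left(-2686240\right) = \left(-1471 + 425\right) \left(-2686240\right) = \left(-1046\right) \left(-2686240\right) = 2809807040$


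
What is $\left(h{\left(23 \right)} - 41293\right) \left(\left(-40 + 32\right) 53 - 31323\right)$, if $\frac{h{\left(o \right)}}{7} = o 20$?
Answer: $1208703531$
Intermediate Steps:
$h{\left(o \right)} = 140 o$ ($h{\left(o \right)} = 7 o 20 = 7 \cdot 20 o = 140 o$)
$\left(h{\left(23 \right)} - 41293\right) \left(\left(-40 + 32\right) 53 - 31323\right) = \left(140 \cdot 23 - 41293\right) \left(\left(-40 + 32\right) 53 - 31323\right) = \left(3220 - 41293\right) \left(\left(-8\right) 53 - 31323\right) = - 38073 \left(-424 - 31323\right) = \left(-38073\right) \left(-31747\right) = 1208703531$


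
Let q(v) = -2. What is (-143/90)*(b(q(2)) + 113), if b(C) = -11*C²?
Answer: -3289/30 ≈ -109.63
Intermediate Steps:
(-143/90)*(b(q(2)) + 113) = (-143/90)*(-11*(-2)² + 113) = (-143*1/90)*(-11*4 + 113) = -143*(-44 + 113)/90 = -143/90*69 = -3289/30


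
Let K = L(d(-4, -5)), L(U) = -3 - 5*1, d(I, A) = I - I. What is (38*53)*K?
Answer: -16112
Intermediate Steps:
d(I, A) = 0
L(U) = -8 (L(U) = -3 - 5 = -8)
K = -8
(38*53)*K = (38*53)*(-8) = 2014*(-8) = -16112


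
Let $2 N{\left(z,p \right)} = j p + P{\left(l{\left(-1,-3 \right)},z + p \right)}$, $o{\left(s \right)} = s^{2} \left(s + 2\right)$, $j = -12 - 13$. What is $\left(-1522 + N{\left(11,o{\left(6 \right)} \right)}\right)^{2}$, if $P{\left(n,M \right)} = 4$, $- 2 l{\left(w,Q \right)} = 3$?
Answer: $26214400$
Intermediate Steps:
$l{\left(w,Q \right)} = - \frac{3}{2}$ ($l{\left(w,Q \right)} = \left(- \frac{1}{2}\right) 3 = - \frac{3}{2}$)
$j = -25$ ($j = -12 - 13 = -25$)
$o{\left(s \right)} = s^{2} \left(2 + s\right)$
$N{\left(z,p \right)} = 2 - \frac{25 p}{2}$ ($N{\left(z,p \right)} = \frac{- 25 p + 4}{2} = \frac{4 - 25 p}{2} = 2 - \frac{25 p}{2}$)
$\left(-1522 + N{\left(11,o{\left(6 \right)} \right)}\right)^{2} = \left(-1522 + \left(2 - \frac{25 \cdot 6^{2} \left(2 + 6\right)}{2}\right)\right)^{2} = \left(-1522 + \left(2 - \frac{25 \cdot 36 \cdot 8}{2}\right)\right)^{2} = \left(-1522 + \left(2 - 3600\right)\right)^{2} = \left(-1522 - 3598\right)^{2} = \left(-5120\right)^{2} = 26214400$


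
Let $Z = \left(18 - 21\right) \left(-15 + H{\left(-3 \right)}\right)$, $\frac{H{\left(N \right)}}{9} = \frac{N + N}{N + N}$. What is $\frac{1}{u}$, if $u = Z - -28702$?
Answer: $\frac{1}{28720} \approx 3.4819 \cdot 10^{-5}$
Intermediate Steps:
$H{\left(N \right)} = 9$ ($H{\left(N \right)} = 9 \frac{N + N}{N + N} = 9 \frac{2 N}{2 N} = 9 \cdot 2 N \frac{1}{2 N} = 9 \cdot 1 = 9$)
$Z = 18$ ($Z = \left(18 - 21\right) \left(-15 + 9\right) = \left(18 - 21\right) \left(-6\right) = \left(-3\right) \left(-6\right) = 18$)
$u = 28720$ ($u = 18 - -28702 = 18 + 28702 = 28720$)
$\frac{1}{u} = \frac{1}{28720}$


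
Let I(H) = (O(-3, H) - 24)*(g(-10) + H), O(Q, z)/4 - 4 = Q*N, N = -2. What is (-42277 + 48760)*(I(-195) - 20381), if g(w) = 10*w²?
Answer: -48628983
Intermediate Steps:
O(Q, z) = 16 - 8*Q (O(Q, z) = 16 + 4*(Q*(-2)) = 16 + 4*(-2*Q) = 16 - 8*Q)
I(H) = 16000 + 16*H (I(H) = ((16 - 8*(-3)) - 24)*(10*(-10)² + H) = ((16 + 24) - 24)*(10*100 + H) = (40 - 24)*(1000 + H) = 16*(1000 + H) = 16000 + 16*H)
(-42277 + 48760)*(I(-195) - 20381) = (-42277 + 48760)*((16000 + 16*(-195)) - 20381) = 6483*((16000 - 3120) - 20381) = 6483*(12880 - 20381) = 6483*(-7501) = -48628983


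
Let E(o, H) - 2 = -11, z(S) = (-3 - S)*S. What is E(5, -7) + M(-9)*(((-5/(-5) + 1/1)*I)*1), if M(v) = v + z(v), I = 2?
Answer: -261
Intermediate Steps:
z(S) = S*(-3 - S)
E(o, H) = -9 (E(o, H) = 2 - 11 = -9)
M(v) = v - v*(3 + v)
E(5, -7) + M(-9)*(((-5/(-5) + 1/1)*I)*1) = -9 + (-9*(-2 - 1*(-9)))*(((-5/(-5) + 1/1)*2)*1) = -9 + (-9*(-2 + 9))*(((-5*(-1/5) + 1*1)*2)*1) = -9 + (-9*7)*(((1 + 1)*2)*1) = -9 - 63*2*2 = -9 - 252 = -261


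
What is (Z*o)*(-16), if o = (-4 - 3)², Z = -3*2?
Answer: 4704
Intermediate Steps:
Z = -6
o = 49 (o = (-7)² = 49)
(Z*o)*(-16) = -6*49*(-16) = -294*(-16) = 4704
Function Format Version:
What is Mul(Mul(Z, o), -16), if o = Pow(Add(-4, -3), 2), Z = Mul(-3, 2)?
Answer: 4704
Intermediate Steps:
Z = -6
o = 49 (o = Pow(-7, 2) = 49)
Mul(Mul(Z, o), -16) = Mul(Mul(-6, 49), -16) = Mul(-294, -16) = 4704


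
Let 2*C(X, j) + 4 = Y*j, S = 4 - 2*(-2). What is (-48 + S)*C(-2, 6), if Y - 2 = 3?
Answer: -520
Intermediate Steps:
Y = 5 (Y = 2 + 3 = 5)
S = 8 (S = 4 + 4 = 8)
C(X, j) = -2 + 5*j/2 (C(X, j) = -2 + (5*j)/2 = -2 + 5*j/2)
(-48 + S)*C(-2, 6) = (-48 + 8)*(-2 + (5/2)*6) = -40*(-2 + 15) = -40*13 = -520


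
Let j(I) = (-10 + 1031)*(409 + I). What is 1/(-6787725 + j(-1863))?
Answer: -1/8272259 ≈ -1.2089e-7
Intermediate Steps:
j(I) = 417589 + 1021*I (j(I) = 1021*(409 + I) = 417589 + 1021*I)
1/(-6787725 + j(-1863)) = 1/(-6787725 + (417589 + 1021*(-1863))) = 1/(-6787725 + (417589 - 1902123)) = 1/(-6787725 - 1484534) = 1/(-8272259) = -1/8272259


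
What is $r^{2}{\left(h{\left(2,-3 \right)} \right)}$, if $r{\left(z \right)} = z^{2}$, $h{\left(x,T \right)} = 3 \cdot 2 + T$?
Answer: $81$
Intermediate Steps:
$h{\left(x,T \right)} = 6 + T$
$r^{2}{\left(h{\left(2,-3 \right)} \right)} = \left(\left(6 - 3\right)^{2}\right)^{2} = \left(3^{2}\right)^{2} = 9^{2} = 81$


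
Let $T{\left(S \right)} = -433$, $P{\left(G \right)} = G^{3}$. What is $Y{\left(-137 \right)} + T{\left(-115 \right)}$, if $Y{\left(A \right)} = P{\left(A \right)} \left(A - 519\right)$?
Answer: $1686807135$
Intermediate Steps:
$Y{\left(A \right)} = A^{3} \left(-519 + A\right)$ ($Y{\left(A \right)} = A^{3} \left(A - 519\right) = A^{3} \left(-519 + A\right)$)
$Y{\left(-137 \right)} + T{\left(-115 \right)} = \left(-137\right)^{3} \left(-519 - 137\right) - 433 = \left(-2571353\right) \left(-656\right) - 433 = 1686807568 - 433 = 1686807135$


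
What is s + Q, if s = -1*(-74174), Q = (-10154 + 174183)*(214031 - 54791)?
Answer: 26120052134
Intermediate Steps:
Q = 26119977960 (Q = 164029*159240 = 26119977960)
s = 74174
s + Q = 74174 + 26119977960 = 26120052134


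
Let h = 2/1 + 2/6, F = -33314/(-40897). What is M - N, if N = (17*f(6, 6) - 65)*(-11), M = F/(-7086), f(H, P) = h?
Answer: -40378279109/144898071 ≈ -278.67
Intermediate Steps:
F = 33314/40897 (F = -33314*(-1/40897) = 33314/40897 ≈ 0.81458)
h = 7/3 (h = 2*1 + 2*(⅙) = 2 + ⅓ = 7/3 ≈ 2.3333)
f(H, P) = 7/3
M = -16657/144898071 (M = (33314/40897)/(-7086) = (33314/40897)*(-1/7086) = -16657/144898071 ≈ -0.00011496)
N = 836/3 (N = (17*(7/3) - 65)*(-11) = (119/3 - 65)*(-11) = -76/3*(-11) = 836/3 ≈ 278.67)
M - N = -16657/144898071 - 1*836/3 = -16657/144898071 - 836/3 = -40378279109/144898071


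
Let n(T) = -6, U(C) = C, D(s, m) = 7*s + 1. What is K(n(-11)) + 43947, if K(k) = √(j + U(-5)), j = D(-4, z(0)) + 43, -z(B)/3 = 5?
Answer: 43947 + √11 ≈ 43950.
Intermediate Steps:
z(B) = -15 (z(B) = -3*5 = -15)
D(s, m) = 1 + 7*s
j = 16 (j = (1 + 7*(-4)) + 43 = (1 - 28) + 43 = -27 + 43 = 16)
K(k) = √11 (K(k) = √(16 - 5) = √11)
K(n(-11)) + 43947 = √11 + 43947 = 43947 + √11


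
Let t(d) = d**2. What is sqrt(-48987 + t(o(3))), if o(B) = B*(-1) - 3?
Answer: 21*I*sqrt(111) ≈ 221.25*I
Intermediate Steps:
o(B) = -3 - B (o(B) = -B - 3 = -3 - B)
sqrt(-48987 + t(o(3))) = sqrt(-48987 + (-3 - 1*3)**2) = sqrt(-48987 + (-3 - 3)**2) = sqrt(-48987 + (-6)**2) = sqrt(-48987 + 36) = sqrt(-48951) = 21*I*sqrt(111)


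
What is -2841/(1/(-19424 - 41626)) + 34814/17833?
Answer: 3093009945464/17833 ≈ 1.7344e+8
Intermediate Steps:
-2841/(1/(-19424 - 41626)) + 34814/17833 = -2841/(1/(-61050)) + 34814*(1/17833) = -2841/(-1/61050) + 34814/17833 = -2841*(-61050) + 34814/17833 = 173443050 + 34814/17833 = 3093009945464/17833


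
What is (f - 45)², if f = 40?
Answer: 25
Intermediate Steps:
(f - 45)² = (40 - 45)² = (-5)² = 25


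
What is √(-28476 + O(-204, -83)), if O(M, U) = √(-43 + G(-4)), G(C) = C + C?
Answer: √(-28476 + I*√51) ≈ 0.021 + 168.75*I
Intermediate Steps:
G(C) = 2*C
O(M, U) = I*√51 (O(M, U) = √(-43 + 2*(-4)) = √(-43 - 8) = √(-51) = I*√51)
√(-28476 + O(-204, -83)) = √(-28476 + I*√51)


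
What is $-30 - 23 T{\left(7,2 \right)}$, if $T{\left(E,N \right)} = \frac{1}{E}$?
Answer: $- \frac{233}{7} \approx -33.286$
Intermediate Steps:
$-30 - 23 T{\left(7,2 \right)} = -30 - \frac{23}{7} = - \frac{233}{7}$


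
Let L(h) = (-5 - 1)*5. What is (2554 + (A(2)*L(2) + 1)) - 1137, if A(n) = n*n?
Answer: 1298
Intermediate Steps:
A(n) = n²
L(h) = -30 (L(h) = -6*5 = -30)
(2554 + (A(2)*L(2) + 1)) - 1137 = (2554 + (2²*(-30) + 1)) - 1137 = (2554 + (4*(-30) + 1)) - 1137 = (2554 + (-120 + 1)) - 1137 = (2554 - 119) - 1137 = 2435 - 1137 = 1298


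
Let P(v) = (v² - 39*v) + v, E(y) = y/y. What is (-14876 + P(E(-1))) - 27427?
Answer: -42340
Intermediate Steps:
E(y) = 1
P(v) = v² - 38*v
(-14876 + P(E(-1))) - 27427 = (-14876 + 1*(-38 + 1)) - 27427 = (-14876 + 1*(-37)) - 27427 = (-14876 - 37) - 27427 = -14913 - 27427 = -42340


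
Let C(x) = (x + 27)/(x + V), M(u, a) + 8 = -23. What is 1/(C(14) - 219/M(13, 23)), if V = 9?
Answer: 713/6308 ≈ 0.11303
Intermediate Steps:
M(u, a) = -31 (M(u, a) = -8 - 23 = -31)
C(x) = (27 + x)/(9 + x) (C(x) = (x + 27)/(x + 9) = (27 + x)/(9 + x))
1/(C(14) - 219/M(13, 23)) = 1/((27 + 14)/(9 + 14) - 219/(-31)) = 1/(41/23 - 219*(-1/31)) = 1/((1/23)*41 + 219/31) = 1/(41/23 + 219/31) = 1/(6308/713) = 713/6308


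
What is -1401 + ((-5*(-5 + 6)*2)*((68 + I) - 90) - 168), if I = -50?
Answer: -849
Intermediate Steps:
-1401 + ((-5*(-5 + 6)*2)*((68 + I) - 90) - 168) = -1401 + ((-5*(-5 + 6)*2)*((68 - 50) - 90) - 168) = -1401 + ((-5*1*2)*(18 - 90) - 168) = -1401 + (-5*2*(-72) - 168) = -1401 + (-10*(-72) - 168) = -1401 + (720 - 168) = -1401 + 552 = -849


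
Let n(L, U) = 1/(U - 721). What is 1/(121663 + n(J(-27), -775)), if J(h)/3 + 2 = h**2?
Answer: 1496/182007847 ≈ 8.2194e-6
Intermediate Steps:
J(h) = -6 + 3*h**2
n(L, U) = 1/(-721 + U)
1/(121663 + n(J(-27), -775)) = 1/(121663 + 1/(-721 - 775)) = 1/(121663 + 1/(-1496)) = 1/(121663 - 1/1496) = 1/(182007847/1496) = 1496/182007847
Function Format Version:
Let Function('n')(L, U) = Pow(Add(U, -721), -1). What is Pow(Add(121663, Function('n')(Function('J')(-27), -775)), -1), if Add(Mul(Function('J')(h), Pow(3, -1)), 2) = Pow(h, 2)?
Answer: Rational(1496, 182007847) ≈ 8.2194e-6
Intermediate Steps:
Function('J')(h) = Add(-6, Mul(3, Pow(h, 2)))
Function('n')(L, U) = Pow(Add(-721, U), -1)
Pow(Add(121663, Function('n')(Function('J')(-27), -775)), -1) = Pow(Add(121663, Pow(Add(-721, -775), -1)), -1) = Pow(Add(121663, Pow(-1496, -1)), -1) = Pow(Add(121663, Rational(-1, 1496)), -1) = Pow(Rational(182007847, 1496), -1) = Rational(1496, 182007847)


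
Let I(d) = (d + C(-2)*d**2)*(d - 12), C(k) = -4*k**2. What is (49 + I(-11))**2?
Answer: 2009728900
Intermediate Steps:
I(d) = (-12 + d)*(d - 16*d**2) (I(d) = (d + (-4*(-2)**2)*d**2)*(d - 12) = (d + (-4*4)*d**2)*(-12 + d) = (d - 16*d**2)*(-12 + d) = (-12 + d)*(d - 16*d**2))
(49 + I(-11))**2 = (49 - 11*(-12 - 16*(-11)**2 + 193*(-11)))**2 = (49 - 11*(-12 - 16*121 - 2123))**2 = (49 - 11*(-12 - 1936 - 2123))**2 = (49 - 11*(-4071))**2 = (49 + 44781)**2 = 44830**2 = 2009728900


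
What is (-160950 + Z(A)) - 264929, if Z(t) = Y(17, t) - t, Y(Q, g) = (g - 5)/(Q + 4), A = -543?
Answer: -8932604/21 ≈ -4.2536e+5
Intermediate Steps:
Y(Q, g) = (-5 + g)/(4 + Q)
Z(t) = -5/21 - 20*t/21 (Z(t) = (-5 + t)/(4 + 17) - t = (-5 + t)/21 - t = (-5/21 + t/21) - t = -5/21 - 20*t/21)
(-160950 + Z(A)) - 264929 = (-160950 + (-5/21 - 20/21*(-543))) - 264929 = (-160950 + (-5/21 + 3620/7)) - 264929 = (-160950 + 10855/21) - 264929 = -3369095/21 - 264929 = -8932604/21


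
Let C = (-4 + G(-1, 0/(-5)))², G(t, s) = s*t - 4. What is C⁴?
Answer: 16777216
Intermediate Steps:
G(t, s) = -4 + s*t
C = 64 (C = (-4 + (-4 + (0/(-5))*(-1)))² = (-4 + (-4 + (0*(-⅕))*(-1)))² = (-4 + (-4 + 0*(-1)))² = (-4 + (-4 + 0))² = (-4 - 4)² = (-8)² = 64)
C⁴ = 64⁴ = 16777216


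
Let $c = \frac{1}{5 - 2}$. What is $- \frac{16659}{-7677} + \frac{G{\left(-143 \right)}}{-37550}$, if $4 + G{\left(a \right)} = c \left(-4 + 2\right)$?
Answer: $\frac{104263546}{48045225} \approx 2.1701$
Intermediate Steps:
$c = \frac{1}{3} \approx 0.33333$
$G{\left(a \right)} = - \frac{14}{3}$ ($G{\left(a \right)} = -4 + \frac{-4 + 2}{3} = -4 + \frac{1}{3} \left(-2\right) = -4 - \frac{2}{3} = - \frac{14}{3}$)
$- \frac{16659}{-7677} + \frac{G{\left(-143 \right)}}{-37550} = - \frac{16659}{-7677} - \frac{14}{3 \left(-37550\right)} = \left(-16659\right) \left(- \frac{1}{7677}\right) - - \frac{7}{56325} = \frac{1851}{853} + \frac{7}{56325} = \frac{104263546}{48045225}$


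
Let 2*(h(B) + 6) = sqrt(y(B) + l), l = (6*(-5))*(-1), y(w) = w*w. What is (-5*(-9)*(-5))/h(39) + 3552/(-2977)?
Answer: -7024488/1396213 - 150*sqrt(1551)/469 ≈ -17.627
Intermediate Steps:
y(w) = w**2
l = 30 (l = -30*(-1) = 30)
h(B) = -6 + sqrt(30 + B**2)/2 (h(B) = -6 + sqrt(B**2 + 30)/2 = -6 + sqrt(30 + B**2)/2)
(-5*(-9)*(-5))/h(39) + 3552/(-2977) = (-5*(-9)*(-5))/(-6 + sqrt(30 + 39**2)/2) + 3552/(-2977) = (45*(-5))/(-6 + sqrt(30 + 1521)/2) + 3552*(-1/2977) = -225/(-6 + sqrt(1551)/2) - 3552/2977 = -3552/2977 - 225/(-6 + sqrt(1551)/2)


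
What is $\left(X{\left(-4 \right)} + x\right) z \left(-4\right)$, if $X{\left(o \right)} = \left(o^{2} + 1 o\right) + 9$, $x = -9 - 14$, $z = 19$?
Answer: $152$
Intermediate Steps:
$x = -23$
$X{\left(o \right)} = 9 + o + o^{2}$ ($X{\left(o \right)} = \left(o^{2} + o\right) + 9 = \left(o + o^{2}\right) + 9 = 9 + o + o^{2}$)
$\left(X{\left(-4 \right)} + x\right) z \left(-4\right) = \left(\left(9 - 4 + \left(-4\right)^{2}\right) - 23\right) 19 \left(-4\right) = \left(\left(9 - 4 + 16\right) - 23\right) \left(-76\right) = \left(21 - 23\right) \left(-76\right) = \left(-2\right) \left(-76\right) = 152$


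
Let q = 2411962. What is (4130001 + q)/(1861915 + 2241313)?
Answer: 6541963/4103228 ≈ 1.5943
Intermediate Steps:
(4130001 + q)/(1861915 + 2241313) = (4130001 + 2411962)/(1861915 + 2241313) = 6541963/4103228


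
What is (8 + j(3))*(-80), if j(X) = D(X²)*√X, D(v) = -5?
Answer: -640 + 400*√3 ≈ 52.820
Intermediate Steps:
j(X) = -5*√X
(8 + j(3))*(-80) = (8 - 5*√3)*(-80) = -640 + 400*√3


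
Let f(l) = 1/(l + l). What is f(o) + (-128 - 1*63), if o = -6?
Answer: -2293/12 ≈ -191.08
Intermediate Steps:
f(l) = 1/(2*l)
f(o) + (-128 - 1*63) = (½)/(-6) + (-128 - 1*63) = (½)*(-⅙) + (-128 - 63) = -1/12 - 191 = -2293/12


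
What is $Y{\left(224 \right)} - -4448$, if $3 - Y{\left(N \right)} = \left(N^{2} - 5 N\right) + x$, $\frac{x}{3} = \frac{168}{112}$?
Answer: $- \frac{89219}{2} \approx -44610.0$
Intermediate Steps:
$x = \frac{9}{2}$ ($x = 3 \cdot \frac{168}{112} = 3 \cdot 168 \cdot \frac{1}{112} = 3 \cdot \frac{3}{2} = \frac{9}{2} \approx 4.5$)
$Y{\left(N \right)} = - \frac{3}{2} - N^{2} + 5 N$ ($Y{\left(N \right)} = 3 - \left(\left(N^{2} - 5 N\right) + \frac{9}{2}\right) = 3 - \left(\frac{9}{2} + N^{2} - 5 N\right) = - \frac{3}{2} - N^{2} + 5 N$)
$Y{\left(224 \right)} - -4448 = \left(- \frac{3}{2} - 224^{2} + 5 \cdot 224\right) - -4448 = \left(- \frac{3}{2} - 50176 + 1120\right) + 4448 = - \frac{98115}{2} + 4448 = - \frac{89219}{2}$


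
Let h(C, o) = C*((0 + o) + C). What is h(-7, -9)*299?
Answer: 33488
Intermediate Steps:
h(C, o) = C*(C + o) (h(C, o) = C*(o + C) = C*(C + o))
h(-7, -9)*299 = -7*(-7 - 9)*299 = -7*(-16)*299 = 112*299 = 33488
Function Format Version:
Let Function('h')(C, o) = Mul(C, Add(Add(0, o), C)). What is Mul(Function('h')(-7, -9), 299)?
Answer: 33488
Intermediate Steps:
Function('h')(C, o) = Mul(C, Add(C, o)) (Function('h')(C, o) = Mul(C, Add(o, C)) = Mul(C, Add(C, o)))
Mul(Function('h')(-7, -9), 299) = Mul(Mul(-7, Add(-7, -9)), 299) = Mul(Mul(-7, -16), 299) = Mul(112, 299) = 33488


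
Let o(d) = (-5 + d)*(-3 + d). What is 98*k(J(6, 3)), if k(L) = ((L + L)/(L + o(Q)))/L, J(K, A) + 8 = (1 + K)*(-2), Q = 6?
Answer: -196/19 ≈ -10.316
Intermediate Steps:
J(K, A) = -10 - 2*K (J(K, A) = -8 + (1 + K)*(-2) = -8 + (-2 - 2*K) = -10 - 2*K)
k(L) = 2/(3 + L) (k(L) = ((L + L)/(L + (15 + 6² - 8*6)))/L = ((2*L)/(L + (15 + 36 - 48)))/L = ((2*L)/(L + 3))/L = ((2*L)/(3 + L))/L = (2*L/(3 + L))/L = 2/(3 + L))
98*k(J(6, 3)) = 98*(2/(3 + (-10 - 2*6))) = 98*(2/(3 + (-10 - 12))) = 98*(2/(3 - 22)) = 98*(2/(-19)) = 98*(2*(-1/19)) = 98*(-2/19) = -196/19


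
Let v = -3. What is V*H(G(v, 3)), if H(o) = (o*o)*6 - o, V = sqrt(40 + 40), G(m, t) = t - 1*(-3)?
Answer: 840*sqrt(5) ≈ 1878.3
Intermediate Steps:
G(m, t) = 3 + t (G(m, t) = t + 3 = 3 + t)
V = 4*sqrt(5) (V = sqrt(80) = 4*sqrt(5) ≈ 8.9443)
H(o) = -o + 6*o**2 (H(o) = o**2*6 - o = 6*o**2 - o = -o + 6*o**2)
V*H(G(v, 3)) = (4*sqrt(5))*((3 + 3)*(-1 + 6*(3 + 3))) = (4*sqrt(5))*(6*(-1 + 6*6)) = (4*sqrt(5))*(6*(-1 + 36)) = (4*sqrt(5))*(6*35) = (4*sqrt(5))*210 = 840*sqrt(5)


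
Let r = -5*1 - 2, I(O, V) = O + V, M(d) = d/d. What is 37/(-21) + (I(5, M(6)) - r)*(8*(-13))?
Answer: -28429/21 ≈ -1353.8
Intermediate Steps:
M(d) = 1
r = -7 (r = -5 - 2 = -7)
37/(-21) + (I(5, M(6)) - r)*(8*(-13)) = 37/(-21) + ((5 + 1) - 1*(-7))*(8*(-13)) = 37*(-1/21) + (6 + 7)*(-104) = -37/21 + 13*(-104) = -37/21 - 1352 = -28429/21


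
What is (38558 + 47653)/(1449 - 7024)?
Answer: -86211/5575 ≈ -15.464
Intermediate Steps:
(38558 + 47653)/(1449 - 7024) = 86211/(-5575) = 86211*(-1/5575) = -86211/5575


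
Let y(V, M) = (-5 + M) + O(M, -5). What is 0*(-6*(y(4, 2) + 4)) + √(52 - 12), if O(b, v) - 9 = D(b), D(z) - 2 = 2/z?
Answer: 2*√10 ≈ 6.3246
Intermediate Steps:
D(z) = 2 + 2/z
O(b, v) = 11 + 2/b (O(b, v) = 9 + (2 + 2/b) = 11 + 2/b)
y(V, M) = 6 + M + 2/M (y(V, M) = (-5 + M) + (11 + 2/M) = 6 + M + 2/M)
0*(-6*(y(4, 2) + 4)) + √(52 - 12) = 0*(-6*((6 + 2 + 2/2) + 4)) + √(52 - 12) = 0*(-6*((6 + 2 + 2*(½)) + 4)) + √40 = 0*(-6*((6 + 2 + 1) + 4)) + 2*√10 = 0*(-6*(9 + 4)) + 2*√10 = 0*(-6*13) + 2*√10 = 0*(-78) + 2*√10 = 0 + 2*√10 = 2*√10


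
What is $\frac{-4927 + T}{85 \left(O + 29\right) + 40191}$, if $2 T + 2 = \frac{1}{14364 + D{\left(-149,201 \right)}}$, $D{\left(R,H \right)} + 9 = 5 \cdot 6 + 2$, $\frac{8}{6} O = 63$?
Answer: $- \frac{283596542}{2685894643} \approx -0.10559$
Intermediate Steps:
$O = \frac{189}{4}$ ($O = \frac{3}{4} \cdot 63 = \frac{189}{4} \approx 47.25$)
$D{\left(R,H \right)} = 23$ ($D{\left(R,H \right)} = -9 + \left(5 \cdot 6 + 2\right) = -9 + \left(30 + 2\right) = -9 + 32 = 23$)
$T = - \frac{28773}{28774}$ ($T = -1 + \frac{1}{2 \left(14364 + 23\right)} = -1 + \frac{1}{2 \cdot 14387} = -1 + \frac{1}{2} \cdot \frac{1}{14387} = -1 + \frac{1}{28774} = - \frac{28773}{28774} \approx -0.99997$)
$\frac{-4927 + T}{85 \left(O + 29\right) + 40191} = \frac{-4927 - \frac{28773}{28774}}{85 \left(\frac{189}{4} + 29\right) + 40191} = - \frac{141798271}{28774 \left(85 \cdot \frac{305}{4} + 40191\right)} = - \frac{141798271}{28774 \left(\frac{25925}{4} + 40191\right)} = - \frac{141798271}{28774 \cdot \frac{186689}{4}} = \left(- \frac{141798271}{28774}\right) \frac{4}{186689} = - \frac{283596542}{2685894643}$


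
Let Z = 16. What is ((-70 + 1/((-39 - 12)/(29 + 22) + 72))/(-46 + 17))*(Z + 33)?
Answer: 243481/2059 ≈ 118.25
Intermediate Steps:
((-70 + 1/((-39 - 12)/(29 + 22) + 72))/(-46 + 17))*(Z + 33) = ((-70 + 1/((-39 - 12)/(29 + 22) + 72))/(-46 + 17))*(16 + 33) = ((-70 + 1/(-51/51 + 72))/(-29))*49 = ((-70 + 1/(-51*1/51 + 72))*(-1/29))*49 = ((-70 + 1/(-1 + 72))*(-1/29))*49 = ((-70 + 1/71)*(-1/29))*49 = -4969/71*(-1/29)*49 = (4969/2059)*49 = 243481/2059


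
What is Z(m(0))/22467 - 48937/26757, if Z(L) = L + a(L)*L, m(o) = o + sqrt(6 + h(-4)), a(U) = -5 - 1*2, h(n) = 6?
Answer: -48937/26757 - 4*sqrt(3)/7489 ≈ -1.8299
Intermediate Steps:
a(U) = -7 (a(U) = -5 - 2 = -7)
m(o) = o + 2*sqrt(3) (m(o) = o + sqrt(6 + 6) = o + sqrt(12) = o + 2*sqrt(3))
Z(L) = -6*L (Z(L) = L - 7*L = -6*L)
Z(m(0))/22467 - 48937/26757 = -6*(0 + 2*sqrt(3))/22467 - 48937/26757 = -12*sqrt(3)*(1/22467) - 48937*1/26757 = -12*sqrt(3)*(1/22467) - 48937/26757 = -4*sqrt(3)/7489 - 48937/26757 = -48937/26757 - 4*sqrt(3)/7489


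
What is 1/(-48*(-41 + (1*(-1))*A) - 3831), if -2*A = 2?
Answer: -1/1911 ≈ -0.00052329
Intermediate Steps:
A = -1 (A = -1/2*2 = -1)
1/(-48*(-41 + (1*(-1))*A) - 3831) = 1/(-48*(-41 + (1*(-1))*(-1)) - 3831) = 1/(-48*(-41 - 1*(-1)) - 3831) = 1/(-48*(-41 + 1) - 3831) = 1/(-48*(-40) - 3831) = 1/(1920 - 3831) = 1/(-1911) = -1/1911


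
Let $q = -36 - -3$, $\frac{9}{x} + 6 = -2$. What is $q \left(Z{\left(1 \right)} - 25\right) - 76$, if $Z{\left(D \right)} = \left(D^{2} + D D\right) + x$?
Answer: $\frac{5761}{8} \approx 720.13$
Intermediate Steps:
$x = - \frac{9}{8}$ ($x = \frac{9}{-6 - 2} = \frac{9}{-8} = 9 \left(- \frac{1}{8}\right) = - \frac{9}{8} \approx -1.125$)
$q = -33$ ($q = -36 + 3 = -33$)
$Z{\left(D \right)} = - \frac{9}{8} + 2 D^{2}$ ($Z{\left(D \right)} = \left(D^{2} + D D\right) - \frac{9}{8} = \left(D^{2} + D^{2}\right) - \frac{9}{8} = 2 D^{2} - \frac{9}{8} = - \frac{9}{8} + 2 D^{2}$)
$q \left(Z{\left(1 \right)} - 25\right) - 76 = - 33 \left(\left(- \frac{9}{8} + 2 \cdot 1^{2}\right) - 25\right) - 76 = - 33 \left(\left(- \frac{9}{8} + 2 \cdot 1\right) - 25\right) - 76 = - 33 \left(\left(- \frac{9}{8} + 2\right) - 25\right) - 76 = - 33 \left(\frac{7}{8} - 25\right) - 76 = \left(-33\right) \left(- \frac{193}{8}\right) - 76 = \frac{6369}{8} - 76 = \frac{5761}{8}$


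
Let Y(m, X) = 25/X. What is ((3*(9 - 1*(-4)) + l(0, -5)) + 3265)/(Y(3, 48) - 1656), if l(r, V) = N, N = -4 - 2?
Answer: -158304/79463 ≈ -1.9922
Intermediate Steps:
N = -6
l(r, V) = -6
((3*(9 - 1*(-4)) + l(0, -5)) + 3265)/(Y(3, 48) - 1656) = ((3*(9 - 1*(-4)) - 6) + 3265)/(25/48 - 1656) = ((3*(9 + 4) - 6) + 3265)/(25*(1/48) - 1656) = ((3*13 - 6) + 3265)/(25/48 - 1656) = ((39 - 6) + 3265)/(-79463/48) = (33 + 3265)*(-48/79463) = 3298*(-48/79463) = -158304/79463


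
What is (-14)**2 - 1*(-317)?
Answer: 513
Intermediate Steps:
(-14)**2 - 1*(-317) = 196 + 317 = 513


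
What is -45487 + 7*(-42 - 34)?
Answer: -46019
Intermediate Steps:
-45487 + 7*(-42 - 34) = -45487 + 7*(-76) = -45487 - 532 = -46019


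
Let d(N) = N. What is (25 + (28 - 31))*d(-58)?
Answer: -1276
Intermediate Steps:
(25 + (28 - 31))*d(-58) = (25 + (28 - 31))*(-58) = (25 - 3)*(-58) = 22*(-58) = -1276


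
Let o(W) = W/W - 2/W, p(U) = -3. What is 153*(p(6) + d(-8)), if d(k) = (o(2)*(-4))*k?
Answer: -459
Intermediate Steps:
o(W) = 1 - 2/W
d(k) = 0 (d(k) = (((-2 + 2)/2)*(-4))*k = (((1/2)*0)*(-4))*k = (0*(-4))*k = 0*k = 0)
153*(p(6) + d(-8)) = 153*(-3 + 0) = 153*(-3) = -459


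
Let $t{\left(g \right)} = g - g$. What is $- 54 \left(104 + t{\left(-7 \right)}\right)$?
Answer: $-5616$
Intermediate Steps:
$t{\left(g \right)} = 0$
$- 54 \left(104 + t{\left(-7 \right)}\right) = - 54 \left(104 + 0\right) = \left(-54\right) 104 = -5616$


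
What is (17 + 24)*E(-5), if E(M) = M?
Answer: -205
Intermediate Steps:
(17 + 24)*E(-5) = (17 + 24)*(-5) = 41*(-5) = -205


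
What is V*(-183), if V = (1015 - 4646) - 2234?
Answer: 1073295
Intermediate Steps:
V = -5865 (V = -3631 - 2234 = -5865)
V*(-183) = -5865*(-183) = 1073295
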